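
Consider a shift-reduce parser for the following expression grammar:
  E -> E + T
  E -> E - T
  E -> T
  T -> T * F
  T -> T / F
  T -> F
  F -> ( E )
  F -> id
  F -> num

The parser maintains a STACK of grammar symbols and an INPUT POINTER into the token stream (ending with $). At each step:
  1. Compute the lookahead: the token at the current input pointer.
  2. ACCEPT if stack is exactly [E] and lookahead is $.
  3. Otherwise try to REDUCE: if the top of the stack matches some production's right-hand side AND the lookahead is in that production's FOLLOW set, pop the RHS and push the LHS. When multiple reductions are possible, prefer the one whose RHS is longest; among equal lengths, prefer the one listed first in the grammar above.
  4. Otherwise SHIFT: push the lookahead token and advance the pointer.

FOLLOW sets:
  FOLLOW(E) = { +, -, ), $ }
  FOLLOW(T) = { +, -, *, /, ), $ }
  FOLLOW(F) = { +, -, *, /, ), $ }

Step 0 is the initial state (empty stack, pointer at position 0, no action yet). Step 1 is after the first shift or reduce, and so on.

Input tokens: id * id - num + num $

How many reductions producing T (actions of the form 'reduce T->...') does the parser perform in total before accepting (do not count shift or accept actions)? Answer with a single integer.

Step 1: shift id. Stack=[id] ptr=1 lookahead=* remaining=[* id - num + num $]
Step 2: reduce F->id. Stack=[F] ptr=1 lookahead=* remaining=[* id - num + num $]
Step 3: reduce T->F. Stack=[T] ptr=1 lookahead=* remaining=[* id - num + num $]
Step 4: shift *. Stack=[T *] ptr=2 lookahead=id remaining=[id - num + num $]
Step 5: shift id. Stack=[T * id] ptr=3 lookahead=- remaining=[- num + num $]
Step 6: reduce F->id. Stack=[T * F] ptr=3 lookahead=- remaining=[- num + num $]
Step 7: reduce T->T * F. Stack=[T] ptr=3 lookahead=- remaining=[- num + num $]
Step 8: reduce E->T. Stack=[E] ptr=3 lookahead=- remaining=[- num + num $]
Step 9: shift -. Stack=[E -] ptr=4 lookahead=num remaining=[num + num $]
Step 10: shift num. Stack=[E - num] ptr=5 lookahead=+ remaining=[+ num $]
Step 11: reduce F->num. Stack=[E - F] ptr=5 lookahead=+ remaining=[+ num $]
Step 12: reduce T->F. Stack=[E - T] ptr=5 lookahead=+ remaining=[+ num $]
Step 13: reduce E->E - T. Stack=[E] ptr=5 lookahead=+ remaining=[+ num $]
Step 14: shift +. Stack=[E +] ptr=6 lookahead=num remaining=[num $]
Step 15: shift num. Stack=[E + num] ptr=7 lookahead=$ remaining=[$]
Step 16: reduce F->num. Stack=[E + F] ptr=7 lookahead=$ remaining=[$]
Step 17: reduce T->F. Stack=[E + T] ptr=7 lookahead=$ remaining=[$]
Step 18: reduce E->E + T. Stack=[E] ptr=7 lookahead=$ remaining=[$]
Step 19: accept. Stack=[E] ptr=7 lookahead=$ remaining=[$]

Answer: 4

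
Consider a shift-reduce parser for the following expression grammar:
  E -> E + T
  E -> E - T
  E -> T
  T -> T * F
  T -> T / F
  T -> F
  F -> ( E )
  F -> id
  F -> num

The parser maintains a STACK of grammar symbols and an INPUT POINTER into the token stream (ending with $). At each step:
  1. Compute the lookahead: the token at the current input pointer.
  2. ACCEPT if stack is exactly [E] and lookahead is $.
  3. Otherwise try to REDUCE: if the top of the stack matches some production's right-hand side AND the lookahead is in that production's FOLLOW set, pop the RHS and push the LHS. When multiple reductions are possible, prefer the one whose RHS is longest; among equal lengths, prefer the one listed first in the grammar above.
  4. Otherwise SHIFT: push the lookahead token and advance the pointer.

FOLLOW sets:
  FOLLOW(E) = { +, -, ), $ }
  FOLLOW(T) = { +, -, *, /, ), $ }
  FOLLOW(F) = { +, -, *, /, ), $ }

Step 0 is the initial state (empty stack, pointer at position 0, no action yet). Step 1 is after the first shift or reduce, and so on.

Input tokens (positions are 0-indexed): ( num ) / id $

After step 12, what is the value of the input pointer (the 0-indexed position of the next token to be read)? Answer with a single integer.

Answer: 5

Derivation:
Step 1: shift (. Stack=[(] ptr=1 lookahead=num remaining=[num ) / id $]
Step 2: shift num. Stack=[( num] ptr=2 lookahead=) remaining=[) / id $]
Step 3: reduce F->num. Stack=[( F] ptr=2 lookahead=) remaining=[) / id $]
Step 4: reduce T->F. Stack=[( T] ptr=2 lookahead=) remaining=[) / id $]
Step 5: reduce E->T. Stack=[( E] ptr=2 lookahead=) remaining=[) / id $]
Step 6: shift ). Stack=[( E )] ptr=3 lookahead=/ remaining=[/ id $]
Step 7: reduce F->( E ). Stack=[F] ptr=3 lookahead=/ remaining=[/ id $]
Step 8: reduce T->F. Stack=[T] ptr=3 lookahead=/ remaining=[/ id $]
Step 9: shift /. Stack=[T /] ptr=4 lookahead=id remaining=[id $]
Step 10: shift id. Stack=[T / id] ptr=5 lookahead=$ remaining=[$]
Step 11: reduce F->id. Stack=[T / F] ptr=5 lookahead=$ remaining=[$]
Step 12: reduce T->T / F. Stack=[T] ptr=5 lookahead=$ remaining=[$]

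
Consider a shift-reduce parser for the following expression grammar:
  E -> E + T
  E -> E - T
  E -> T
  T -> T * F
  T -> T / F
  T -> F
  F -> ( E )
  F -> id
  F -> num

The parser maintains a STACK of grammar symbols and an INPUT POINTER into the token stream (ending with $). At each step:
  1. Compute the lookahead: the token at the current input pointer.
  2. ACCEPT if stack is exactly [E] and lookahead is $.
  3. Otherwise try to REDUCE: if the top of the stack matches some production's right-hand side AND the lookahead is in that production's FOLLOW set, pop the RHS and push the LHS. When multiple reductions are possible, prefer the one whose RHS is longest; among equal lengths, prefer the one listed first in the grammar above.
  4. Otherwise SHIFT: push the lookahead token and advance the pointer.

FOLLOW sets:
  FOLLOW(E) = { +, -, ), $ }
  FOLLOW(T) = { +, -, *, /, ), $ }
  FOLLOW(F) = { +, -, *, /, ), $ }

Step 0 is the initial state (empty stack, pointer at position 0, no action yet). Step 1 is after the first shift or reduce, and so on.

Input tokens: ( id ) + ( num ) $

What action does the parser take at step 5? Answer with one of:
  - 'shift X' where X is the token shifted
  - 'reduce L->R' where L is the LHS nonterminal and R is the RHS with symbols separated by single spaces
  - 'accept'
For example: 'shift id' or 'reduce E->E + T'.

Step 1: shift (. Stack=[(] ptr=1 lookahead=id remaining=[id ) + ( num ) $]
Step 2: shift id. Stack=[( id] ptr=2 lookahead=) remaining=[) + ( num ) $]
Step 3: reduce F->id. Stack=[( F] ptr=2 lookahead=) remaining=[) + ( num ) $]
Step 4: reduce T->F. Stack=[( T] ptr=2 lookahead=) remaining=[) + ( num ) $]
Step 5: reduce E->T. Stack=[( E] ptr=2 lookahead=) remaining=[) + ( num ) $]

Answer: reduce E->T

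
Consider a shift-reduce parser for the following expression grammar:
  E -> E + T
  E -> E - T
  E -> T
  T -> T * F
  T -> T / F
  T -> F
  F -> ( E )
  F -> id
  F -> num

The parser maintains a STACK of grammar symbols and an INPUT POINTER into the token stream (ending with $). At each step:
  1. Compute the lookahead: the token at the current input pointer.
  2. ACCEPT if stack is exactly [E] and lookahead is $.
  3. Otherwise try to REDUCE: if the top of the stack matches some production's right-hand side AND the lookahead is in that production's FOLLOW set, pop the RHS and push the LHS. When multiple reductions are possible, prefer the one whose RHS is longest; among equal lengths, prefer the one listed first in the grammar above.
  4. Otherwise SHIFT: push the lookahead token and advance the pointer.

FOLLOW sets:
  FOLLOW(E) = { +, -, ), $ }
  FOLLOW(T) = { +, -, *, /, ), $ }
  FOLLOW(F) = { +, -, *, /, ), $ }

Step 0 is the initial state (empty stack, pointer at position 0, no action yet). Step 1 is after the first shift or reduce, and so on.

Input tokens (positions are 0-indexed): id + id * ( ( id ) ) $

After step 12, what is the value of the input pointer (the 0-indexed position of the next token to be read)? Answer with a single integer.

Step 1: shift id. Stack=[id] ptr=1 lookahead=+ remaining=[+ id * ( ( id ) ) $]
Step 2: reduce F->id. Stack=[F] ptr=1 lookahead=+ remaining=[+ id * ( ( id ) ) $]
Step 3: reduce T->F. Stack=[T] ptr=1 lookahead=+ remaining=[+ id * ( ( id ) ) $]
Step 4: reduce E->T. Stack=[E] ptr=1 lookahead=+ remaining=[+ id * ( ( id ) ) $]
Step 5: shift +. Stack=[E +] ptr=2 lookahead=id remaining=[id * ( ( id ) ) $]
Step 6: shift id. Stack=[E + id] ptr=3 lookahead=* remaining=[* ( ( id ) ) $]
Step 7: reduce F->id. Stack=[E + F] ptr=3 lookahead=* remaining=[* ( ( id ) ) $]
Step 8: reduce T->F. Stack=[E + T] ptr=3 lookahead=* remaining=[* ( ( id ) ) $]
Step 9: shift *. Stack=[E + T *] ptr=4 lookahead=( remaining=[( ( id ) ) $]
Step 10: shift (. Stack=[E + T * (] ptr=5 lookahead=( remaining=[( id ) ) $]
Step 11: shift (. Stack=[E + T * ( (] ptr=6 lookahead=id remaining=[id ) ) $]
Step 12: shift id. Stack=[E + T * ( ( id] ptr=7 lookahead=) remaining=[) ) $]

Answer: 7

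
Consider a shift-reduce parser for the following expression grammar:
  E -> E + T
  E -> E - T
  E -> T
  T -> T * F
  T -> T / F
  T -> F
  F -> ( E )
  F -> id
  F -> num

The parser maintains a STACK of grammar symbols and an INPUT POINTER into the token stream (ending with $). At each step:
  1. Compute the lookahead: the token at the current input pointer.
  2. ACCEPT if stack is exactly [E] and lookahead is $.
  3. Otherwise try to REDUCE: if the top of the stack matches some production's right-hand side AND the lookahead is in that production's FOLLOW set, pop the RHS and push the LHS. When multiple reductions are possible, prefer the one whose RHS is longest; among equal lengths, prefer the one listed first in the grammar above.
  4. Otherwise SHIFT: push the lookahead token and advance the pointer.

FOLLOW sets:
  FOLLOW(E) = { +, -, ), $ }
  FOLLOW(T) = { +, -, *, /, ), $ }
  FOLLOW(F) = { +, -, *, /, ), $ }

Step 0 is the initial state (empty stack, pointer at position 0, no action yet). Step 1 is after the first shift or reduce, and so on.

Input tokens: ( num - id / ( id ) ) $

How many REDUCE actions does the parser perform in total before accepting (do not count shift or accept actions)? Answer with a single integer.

Answer: 14

Derivation:
Step 1: shift (. Stack=[(] ptr=1 lookahead=num remaining=[num - id / ( id ) ) $]
Step 2: shift num. Stack=[( num] ptr=2 lookahead=- remaining=[- id / ( id ) ) $]
Step 3: reduce F->num. Stack=[( F] ptr=2 lookahead=- remaining=[- id / ( id ) ) $]
Step 4: reduce T->F. Stack=[( T] ptr=2 lookahead=- remaining=[- id / ( id ) ) $]
Step 5: reduce E->T. Stack=[( E] ptr=2 lookahead=- remaining=[- id / ( id ) ) $]
Step 6: shift -. Stack=[( E -] ptr=3 lookahead=id remaining=[id / ( id ) ) $]
Step 7: shift id. Stack=[( E - id] ptr=4 lookahead=/ remaining=[/ ( id ) ) $]
Step 8: reduce F->id. Stack=[( E - F] ptr=4 lookahead=/ remaining=[/ ( id ) ) $]
Step 9: reduce T->F. Stack=[( E - T] ptr=4 lookahead=/ remaining=[/ ( id ) ) $]
Step 10: shift /. Stack=[( E - T /] ptr=5 lookahead=( remaining=[( id ) ) $]
Step 11: shift (. Stack=[( E - T / (] ptr=6 lookahead=id remaining=[id ) ) $]
Step 12: shift id. Stack=[( E - T / ( id] ptr=7 lookahead=) remaining=[) ) $]
Step 13: reduce F->id. Stack=[( E - T / ( F] ptr=7 lookahead=) remaining=[) ) $]
Step 14: reduce T->F. Stack=[( E - T / ( T] ptr=7 lookahead=) remaining=[) ) $]
Step 15: reduce E->T. Stack=[( E - T / ( E] ptr=7 lookahead=) remaining=[) ) $]
Step 16: shift ). Stack=[( E - T / ( E )] ptr=8 lookahead=) remaining=[) $]
Step 17: reduce F->( E ). Stack=[( E - T / F] ptr=8 lookahead=) remaining=[) $]
Step 18: reduce T->T / F. Stack=[( E - T] ptr=8 lookahead=) remaining=[) $]
Step 19: reduce E->E - T. Stack=[( E] ptr=8 lookahead=) remaining=[) $]
Step 20: shift ). Stack=[( E )] ptr=9 lookahead=$ remaining=[$]
Step 21: reduce F->( E ). Stack=[F] ptr=9 lookahead=$ remaining=[$]
Step 22: reduce T->F. Stack=[T] ptr=9 lookahead=$ remaining=[$]
Step 23: reduce E->T. Stack=[E] ptr=9 lookahead=$ remaining=[$]
Step 24: accept. Stack=[E] ptr=9 lookahead=$ remaining=[$]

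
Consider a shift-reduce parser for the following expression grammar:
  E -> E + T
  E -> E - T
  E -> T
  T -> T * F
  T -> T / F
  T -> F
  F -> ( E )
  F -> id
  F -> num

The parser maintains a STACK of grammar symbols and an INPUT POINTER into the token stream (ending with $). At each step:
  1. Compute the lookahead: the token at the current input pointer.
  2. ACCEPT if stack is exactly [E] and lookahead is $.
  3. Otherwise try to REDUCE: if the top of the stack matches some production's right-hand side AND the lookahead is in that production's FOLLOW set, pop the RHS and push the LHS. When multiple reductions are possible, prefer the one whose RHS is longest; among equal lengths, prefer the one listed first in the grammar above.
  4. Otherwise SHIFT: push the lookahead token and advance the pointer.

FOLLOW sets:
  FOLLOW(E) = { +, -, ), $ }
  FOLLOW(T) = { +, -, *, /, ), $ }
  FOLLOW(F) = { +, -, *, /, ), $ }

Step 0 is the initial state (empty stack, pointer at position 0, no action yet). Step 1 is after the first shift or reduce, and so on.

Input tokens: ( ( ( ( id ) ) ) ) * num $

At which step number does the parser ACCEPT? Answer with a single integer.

Answer: 29

Derivation:
Step 1: shift (. Stack=[(] ptr=1 lookahead=( remaining=[( ( ( id ) ) ) ) * num $]
Step 2: shift (. Stack=[( (] ptr=2 lookahead=( remaining=[( ( id ) ) ) ) * num $]
Step 3: shift (. Stack=[( ( (] ptr=3 lookahead=( remaining=[( id ) ) ) ) * num $]
Step 4: shift (. Stack=[( ( ( (] ptr=4 lookahead=id remaining=[id ) ) ) ) * num $]
Step 5: shift id. Stack=[( ( ( ( id] ptr=5 lookahead=) remaining=[) ) ) ) * num $]
Step 6: reduce F->id. Stack=[( ( ( ( F] ptr=5 lookahead=) remaining=[) ) ) ) * num $]
Step 7: reduce T->F. Stack=[( ( ( ( T] ptr=5 lookahead=) remaining=[) ) ) ) * num $]
Step 8: reduce E->T. Stack=[( ( ( ( E] ptr=5 lookahead=) remaining=[) ) ) ) * num $]
Step 9: shift ). Stack=[( ( ( ( E )] ptr=6 lookahead=) remaining=[) ) ) * num $]
Step 10: reduce F->( E ). Stack=[( ( ( F] ptr=6 lookahead=) remaining=[) ) ) * num $]
Step 11: reduce T->F. Stack=[( ( ( T] ptr=6 lookahead=) remaining=[) ) ) * num $]
Step 12: reduce E->T. Stack=[( ( ( E] ptr=6 lookahead=) remaining=[) ) ) * num $]
Step 13: shift ). Stack=[( ( ( E )] ptr=7 lookahead=) remaining=[) ) * num $]
Step 14: reduce F->( E ). Stack=[( ( F] ptr=7 lookahead=) remaining=[) ) * num $]
Step 15: reduce T->F. Stack=[( ( T] ptr=7 lookahead=) remaining=[) ) * num $]
Step 16: reduce E->T. Stack=[( ( E] ptr=7 lookahead=) remaining=[) ) * num $]
Step 17: shift ). Stack=[( ( E )] ptr=8 lookahead=) remaining=[) * num $]
Step 18: reduce F->( E ). Stack=[( F] ptr=8 lookahead=) remaining=[) * num $]
Step 19: reduce T->F. Stack=[( T] ptr=8 lookahead=) remaining=[) * num $]
Step 20: reduce E->T. Stack=[( E] ptr=8 lookahead=) remaining=[) * num $]
Step 21: shift ). Stack=[( E )] ptr=9 lookahead=* remaining=[* num $]
Step 22: reduce F->( E ). Stack=[F] ptr=9 lookahead=* remaining=[* num $]
Step 23: reduce T->F. Stack=[T] ptr=9 lookahead=* remaining=[* num $]
Step 24: shift *. Stack=[T *] ptr=10 lookahead=num remaining=[num $]
Step 25: shift num. Stack=[T * num] ptr=11 lookahead=$ remaining=[$]
Step 26: reduce F->num. Stack=[T * F] ptr=11 lookahead=$ remaining=[$]
Step 27: reduce T->T * F. Stack=[T] ptr=11 lookahead=$ remaining=[$]
Step 28: reduce E->T. Stack=[E] ptr=11 lookahead=$ remaining=[$]
Step 29: accept. Stack=[E] ptr=11 lookahead=$ remaining=[$]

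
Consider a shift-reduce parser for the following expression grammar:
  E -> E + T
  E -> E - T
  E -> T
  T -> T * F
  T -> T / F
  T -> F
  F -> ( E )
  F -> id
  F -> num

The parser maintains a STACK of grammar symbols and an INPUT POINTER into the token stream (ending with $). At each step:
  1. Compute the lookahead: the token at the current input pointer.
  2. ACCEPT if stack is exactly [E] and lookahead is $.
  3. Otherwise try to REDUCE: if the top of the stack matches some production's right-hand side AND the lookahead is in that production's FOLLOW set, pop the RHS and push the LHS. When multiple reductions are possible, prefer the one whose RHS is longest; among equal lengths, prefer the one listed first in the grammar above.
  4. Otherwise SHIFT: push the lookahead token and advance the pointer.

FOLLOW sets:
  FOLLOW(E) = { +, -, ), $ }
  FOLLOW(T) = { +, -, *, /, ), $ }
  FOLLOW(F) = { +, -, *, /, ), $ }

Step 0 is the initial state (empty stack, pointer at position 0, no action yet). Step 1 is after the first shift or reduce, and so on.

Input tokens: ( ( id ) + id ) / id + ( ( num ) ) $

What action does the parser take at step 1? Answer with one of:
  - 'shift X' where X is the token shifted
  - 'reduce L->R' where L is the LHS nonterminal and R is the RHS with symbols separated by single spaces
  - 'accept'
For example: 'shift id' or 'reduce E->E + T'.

Answer: shift (

Derivation:
Step 1: shift (. Stack=[(] ptr=1 lookahead=( remaining=[( id ) + id ) / id + ( ( num ) ) $]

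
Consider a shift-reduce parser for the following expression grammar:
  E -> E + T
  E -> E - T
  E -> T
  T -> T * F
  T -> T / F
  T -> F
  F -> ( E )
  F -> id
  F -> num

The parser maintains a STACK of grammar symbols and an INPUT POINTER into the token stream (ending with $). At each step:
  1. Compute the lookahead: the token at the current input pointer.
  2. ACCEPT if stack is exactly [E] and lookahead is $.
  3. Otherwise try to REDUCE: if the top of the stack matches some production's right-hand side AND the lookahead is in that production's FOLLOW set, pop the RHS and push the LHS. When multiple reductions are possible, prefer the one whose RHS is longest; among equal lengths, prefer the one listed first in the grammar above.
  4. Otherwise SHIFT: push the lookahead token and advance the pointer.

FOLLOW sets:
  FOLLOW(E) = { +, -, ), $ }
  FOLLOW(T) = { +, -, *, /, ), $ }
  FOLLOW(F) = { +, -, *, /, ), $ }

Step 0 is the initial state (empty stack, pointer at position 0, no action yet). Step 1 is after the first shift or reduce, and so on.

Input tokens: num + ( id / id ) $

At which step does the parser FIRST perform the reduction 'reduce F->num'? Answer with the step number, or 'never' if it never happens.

Step 1: shift num. Stack=[num] ptr=1 lookahead=+ remaining=[+ ( id / id ) $]
Step 2: reduce F->num. Stack=[F] ptr=1 lookahead=+ remaining=[+ ( id / id ) $]

Answer: 2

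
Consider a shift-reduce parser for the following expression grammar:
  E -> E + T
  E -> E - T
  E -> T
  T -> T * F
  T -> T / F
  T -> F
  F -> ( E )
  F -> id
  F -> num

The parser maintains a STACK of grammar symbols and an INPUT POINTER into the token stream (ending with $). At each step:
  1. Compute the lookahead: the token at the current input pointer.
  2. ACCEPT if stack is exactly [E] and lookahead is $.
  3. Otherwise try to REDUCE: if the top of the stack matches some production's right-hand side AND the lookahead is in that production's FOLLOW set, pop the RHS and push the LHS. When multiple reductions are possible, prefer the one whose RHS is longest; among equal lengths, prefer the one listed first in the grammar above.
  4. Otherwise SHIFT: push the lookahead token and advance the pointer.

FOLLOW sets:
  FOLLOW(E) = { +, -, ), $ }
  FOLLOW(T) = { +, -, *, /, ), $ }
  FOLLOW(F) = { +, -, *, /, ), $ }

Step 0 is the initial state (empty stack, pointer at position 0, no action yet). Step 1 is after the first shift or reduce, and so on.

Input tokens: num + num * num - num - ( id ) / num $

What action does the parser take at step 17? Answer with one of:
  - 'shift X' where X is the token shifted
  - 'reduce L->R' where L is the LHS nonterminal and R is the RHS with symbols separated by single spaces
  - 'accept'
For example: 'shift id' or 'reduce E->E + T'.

Step 1: shift num. Stack=[num] ptr=1 lookahead=+ remaining=[+ num * num - num - ( id ) / num $]
Step 2: reduce F->num. Stack=[F] ptr=1 lookahead=+ remaining=[+ num * num - num - ( id ) / num $]
Step 3: reduce T->F. Stack=[T] ptr=1 lookahead=+ remaining=[+ num * num - num - ( id ) / num $]
Step 4: reduce E->T. Stack=[E] ptr=1 lookahead=+ remaining=[+ num * num - num - ( id ) / num $]
Step 5: shift +. Stack=[E +] ptr=2 lookahead=num remaining=[num * num - num - ( id ) / num $]
Step 6: shift num. Stack=[E + num] ptr=3 lookahead=* remaining=[* num - num - ( id ) / num $]
Step 7: reduce F->num. Stack=[E + F] ptr=3 lookahead=* remaining=[* num - num - ( id ) / num $]
Step 8: reduce T->F. Stack=[E + T] ptr=3 lookahead=* remaining=[* num - num - ( id ) / num $]
Step 9: shift *. Stack=[E + T *] ptr=4 lookahead=num remaining=[num - num - ( id ) / num $]
Step 10: shift num. Stack=[E + T * num] ptr=5 lookahead=- remaining=[- num - ( id ) / num $]
Step 11: reduce F->num. Stack=[E + T * F] ptr=5 lookahead=- remaining=[- num - ( id ) / num $]
Step 12: reduce T->T * F. Stack=[E + T] ptr=5 lookahead=- remaining=[- num - ( id ) / num $]
Step 13: reduce E->E + T. Stack=[E] ptr=5 lookahead=- remaining=[- num - ( id ) / num $]
Step 14: shift -. Stack=[E -] ptr=6 lookahead=num remaining=[num - ( id ) / num $]
Step 15: shift num. Stack=[E - num] ptr=7 lookahead=- remaining=[- ( id ) / num $]
Step 16: reduce F->num. Stack=[E - F] ptr=7 lookahead=- remaining=[- ( id ) / num $]
Step 17: reduce T->F. Stack=[E - T] ptr=7 lookahead=- remaining=[- ( id ) / num $]

Answer: reduce T->F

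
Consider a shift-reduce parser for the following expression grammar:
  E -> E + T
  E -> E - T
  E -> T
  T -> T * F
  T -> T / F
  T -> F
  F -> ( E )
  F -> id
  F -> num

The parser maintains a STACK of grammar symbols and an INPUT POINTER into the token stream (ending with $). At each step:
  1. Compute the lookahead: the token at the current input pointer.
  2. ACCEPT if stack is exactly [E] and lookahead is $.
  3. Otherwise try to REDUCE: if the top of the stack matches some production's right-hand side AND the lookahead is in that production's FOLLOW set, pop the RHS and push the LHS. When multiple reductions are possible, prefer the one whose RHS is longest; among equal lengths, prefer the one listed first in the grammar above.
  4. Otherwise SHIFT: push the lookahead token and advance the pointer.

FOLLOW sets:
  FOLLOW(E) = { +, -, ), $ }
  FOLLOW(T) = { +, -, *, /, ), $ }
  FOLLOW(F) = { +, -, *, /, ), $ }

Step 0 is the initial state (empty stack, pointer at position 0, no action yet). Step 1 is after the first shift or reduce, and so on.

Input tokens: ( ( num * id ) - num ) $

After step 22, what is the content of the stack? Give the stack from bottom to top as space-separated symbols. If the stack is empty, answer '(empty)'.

Answer: T

Derivation:
Step 1: shift (. Stack=[(] ptr=1 lookahead=( remaining=[( num * id ) - num ) $]
Step 2: shift (. Stack=[( (] ptr=2 lookahead=num remaining=[num * id ) - num ) $]
Step 3: shift num. Stack=[( ( num] ptr=3 lookahead=* remaining=[* id ) - num ) $]
Step 4: reduce F->num. Stack=[( ( F] ptr=3 lookahead=* remaining=[* id ) - num ) $]
Step 5: reduce T->F. Stack=[( ( T] ptr=3 lookahead=* remaining=[* id ) - num ) $]
Step 6: shift *. Stack=[( ( T *] ptr=4 lookahead=id remaining=[id ) - num ) $]
Step 7: shift id. Stack=[( ( T * id] ptr=5 lookahead=) remaining=[) - num ) $]
Step 8: reduce F->id. Stack=[( ( T * F] ptr=5 lookahead=) remaining=[) - num ) $]
Step 9: reduce T->T * F. Stack=[( ( T] ptr=5 lookahead=) remaining=[) - num ) $]
Step 10: reduce E->T. Stack=[( ( E] ptr=5 lookahead=) remaining=[) - num ) $]
Step 11: shift ). Stack=[( ( E )] ptr=6 lookahead=- remaining=[- num ) $]
Step 12: reduce F->( E ). Stack=[( F] ptr=6 lookahead=- remaining=[- num ) $]
Step 13: reduce T->F. Stack=[( T] ptr=6 lookahead=- remaining=[- num ) $]
Step 14: reduce E->T. Stack=[( E] ptr=6 lookahead=- remaining=[- num ) $]
Step 15: shift -. Stack=[( E -] ptr=7 lookahead=num remaining=[num ) $]
Step 16: shift num. Stack=[( E - num] ptr=8 lookahead=) remaining=[) $]
Step 17: reduce F->num. Stack=[( E - F] ptr=8 lookahead=) remaining=[) $]
Step 18: reduce T->F. Stack=[( E - T] ptr=8 lookahead=) remaining=[) $]
Step 19: reduce E->E - T. Stack=[( E] ptr=8 lookahead=) remaining=[) $]
Step 20: shift ). Stack=[( E )] ptr=9 lookahead=$ remaining=[$]
Step 21: reduce F->( E ). Stack=[F] ptr=9 lookahead=$ remaining=[$]
Step 22: reduce T->F. Stack=[T] ptr=9 lookahead=$ remaining=[$]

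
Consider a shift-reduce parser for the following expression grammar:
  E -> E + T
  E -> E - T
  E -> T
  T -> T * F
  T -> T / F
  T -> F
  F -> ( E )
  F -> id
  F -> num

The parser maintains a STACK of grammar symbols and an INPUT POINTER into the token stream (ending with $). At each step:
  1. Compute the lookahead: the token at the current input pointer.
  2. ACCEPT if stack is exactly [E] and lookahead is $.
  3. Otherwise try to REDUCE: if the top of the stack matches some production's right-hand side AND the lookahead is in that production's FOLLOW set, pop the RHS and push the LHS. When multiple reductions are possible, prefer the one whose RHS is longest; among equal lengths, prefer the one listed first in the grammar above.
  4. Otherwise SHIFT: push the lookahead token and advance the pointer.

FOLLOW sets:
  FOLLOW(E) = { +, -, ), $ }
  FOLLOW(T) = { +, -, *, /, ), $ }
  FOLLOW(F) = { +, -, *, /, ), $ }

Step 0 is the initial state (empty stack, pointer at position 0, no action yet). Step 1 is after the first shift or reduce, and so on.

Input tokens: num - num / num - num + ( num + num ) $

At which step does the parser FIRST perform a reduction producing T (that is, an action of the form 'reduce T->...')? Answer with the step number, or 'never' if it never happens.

Answer: 3

Derivation:
Step 1: shift num. Stack=[num] ptr=1 lookahead=- remaining=[- num / num - num + ( num + num ) $]
Step 2: reduce F->num. Stack=[F] ptr=1 lookahead=- remaining=[- num / num - num + ( num + num ) $]
Step 3: reduce T->F. Stack=[T] ptr=1 lookahead=- remaining=[- num / num - num + ( num + num ) $]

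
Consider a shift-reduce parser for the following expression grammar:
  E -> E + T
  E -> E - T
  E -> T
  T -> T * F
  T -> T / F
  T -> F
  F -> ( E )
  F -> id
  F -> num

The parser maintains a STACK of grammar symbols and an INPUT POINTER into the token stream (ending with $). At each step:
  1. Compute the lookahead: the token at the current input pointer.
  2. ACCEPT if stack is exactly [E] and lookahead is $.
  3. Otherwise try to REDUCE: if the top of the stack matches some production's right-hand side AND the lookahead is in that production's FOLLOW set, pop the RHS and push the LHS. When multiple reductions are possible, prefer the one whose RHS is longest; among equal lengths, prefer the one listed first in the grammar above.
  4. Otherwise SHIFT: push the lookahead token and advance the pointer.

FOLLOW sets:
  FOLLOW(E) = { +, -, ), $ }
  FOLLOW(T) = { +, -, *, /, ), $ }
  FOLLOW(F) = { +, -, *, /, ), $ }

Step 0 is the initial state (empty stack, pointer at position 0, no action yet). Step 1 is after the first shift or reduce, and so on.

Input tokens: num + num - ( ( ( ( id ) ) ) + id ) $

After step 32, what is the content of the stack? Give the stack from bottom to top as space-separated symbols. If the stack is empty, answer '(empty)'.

Answer: E - ( E + id

Derivation:
Step 1: shift num. Stack=[num] ptr=1 lookahead=+ remaining=[+ num - ( ( ( ( id ) ) ) + id ) $]
Step 2: reduce F->num. Stack=[F] ptr=1 lookahead=+ remaining=[+ num - ( ( ( ( id ) ) ) + id ) $]
Step 3: reduce T->F. Stack=[T] ptr=1 lookahead=+ remaining=[+ num - ( ( ( ( id ) ) ) + id ) $]
Step 4: reduce E->T. Stack=[E] ptr=1 lookahead=+ remaining=[+ num - ( ( ( ( id ) ) ) + id ) $]
Step 5: shift +. Stack=[E +] ptr=2 lookahead=num remaining=[num - ( ( ( ( id ) ) ) + id ) $]
Step 6: shift num. Stack=[E + num] ptr=3 lookahead=- remaining=[- ( ( ( ( id ) ) ) + id ) $]
Step 7: reduce F->num. Stack=[E + F] ptr=3 lookahead=- remaining=[- ( ( ( ( id ) ) ) + id ) $]
Step 8: reduce T->F. Stack=[E + T] ptr=3 lookahead=- remaining=[- ( ( ( ( id ) ) ) + id ) $]
Step 9: reduce E->E + T. Stack=[E] ptr=3 lookahead=- remaining=[- ( ( ( ( id ) ) ) + id ) $]
Step 10: shift -. Stack=[E -] ptr=4 lookahead=( remaining=[( ( ( ( id ) ) ) + id ) $]
Step 11: shift (. Stack=[E - (] ptr=5 lookahead=( remaining=[( ( ( id ) ) ) + id ) $]
Step 12: shift (. Stack=[E - ( (] ptr=6 lookahead=( remaining=[( ( id ) ) ) + id ) $]
Step 13: shift (. Stack=[E - ( ( (] ptr=7 lookahead=( remaining=[( id ) ) ) + id ) $]
Step 14: shift (. Stack=[E - ( ( ( (] ptr=8 lookahead=id remaining=[id ) ) ) + id ) $]
Step 15: shift id. Stack=[E - ( ( ( ( id] ptr=9 lookahead=) remaining=[) ) ) + id ) $]
Step 16: reduce F->id. Stack=[E - ( ( ( ( F] ptr=9 lookahead=) remaining=[) ) ) + id ) $]
Step 17: reduce T->F. Stack=[E - ( ( ( ( T] ptr=9 lookahead=) remaining=[) ) ) + id ) $]
Step 18: reduce E->T. Stack=[E - ( ( ( ( E] ptr=9 lookahead=) remaining=[) ) ) + id ) $]
Step 19: shift ). Stack=[E - ( ( ( ( E )] ptr=10 lookahead=) remaining=[) ) + id ) $]
Step 20: reduce F->( E ). Stack=[E - ( ( ( F] ptr=10 lookahead=) remaining=[) ) + id ) $]
Step 21: reduce T->F. Stack=[E - ( ( ( T] ptr=10 lookahead=) remaining=[) ) + id ) $]
Step 22: reduce E->T. Stack=[E - ( ( ( E] ptr=10 lookahead=) remaining=[) ) + id ) $]
Step 23: shift ). Stack=[E - ( ( ( E )] ptr=11 lookahead=) remaining=[) + id ) $]
Step 24: reduce F->( E ). Stack=[E - ( ( F] ptr=11 lookahead=) remaining=[) + id ) $]
Step 25: reduce T->F. Stack=[E - ( ( T] ptr=11 lookahead=) remaining=[) + id ) $]
Step 26: reduce E->T. Stack=[E - ( ( E] ptr=11 lookahead=) remaining=[) + id ) $]
Step 27: shift ). Stack=[E - ( ( E )] ptr=12 lookahead=+ remaining=[+ id ) $]
Step 28: reduce F->( E ). Stack=[E - ( F] ptr=12 lookahead=+ remaining=[+ id ) $]
Step 29: reduce T->F. Stack=[E - ( T] ptr=12 lookahead=+ remaining=[+ id ) $]
Step 30: reduce E->T. Stack=[E - ( E] ptr=12 lookahead=+ remaining=[+ id ) $]
Step 31: shift +. Stack=[E - ( E +] ptr=13 lookahead=id remaining=[id ) $]
Step 32: shift id. Stack=[E - ( E + id] ptr=14 lookahead=) remaining=[) $]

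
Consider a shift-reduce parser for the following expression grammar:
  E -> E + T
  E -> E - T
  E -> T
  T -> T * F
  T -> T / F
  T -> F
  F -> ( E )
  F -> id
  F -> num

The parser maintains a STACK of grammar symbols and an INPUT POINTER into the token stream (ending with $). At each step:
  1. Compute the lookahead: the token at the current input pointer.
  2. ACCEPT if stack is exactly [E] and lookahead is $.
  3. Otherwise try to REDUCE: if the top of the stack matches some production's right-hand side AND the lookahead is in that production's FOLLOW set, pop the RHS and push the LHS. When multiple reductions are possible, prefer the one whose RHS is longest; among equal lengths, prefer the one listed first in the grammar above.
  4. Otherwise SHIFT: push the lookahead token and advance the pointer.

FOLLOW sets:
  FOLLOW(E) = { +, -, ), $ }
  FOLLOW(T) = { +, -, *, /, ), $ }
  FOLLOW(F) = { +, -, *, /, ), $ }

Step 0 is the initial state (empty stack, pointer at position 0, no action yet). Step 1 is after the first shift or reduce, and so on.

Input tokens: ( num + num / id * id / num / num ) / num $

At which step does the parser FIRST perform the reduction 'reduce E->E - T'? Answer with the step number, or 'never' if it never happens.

Answer: never

Derivation:
Step 1: shift (. Stack=[(] ptr=1 lookahead=num remaining=[num + num / id * id / num / num ) / num $]
Step 2: shift num. Stack=[( num] ptr=2 lookahead=+ remaining=[+ num / id * id / num / num ) / num $]
Step 3: reduce F->num. Stack=[( F] ptr=2 lookahead=+ remaining=[+ num / id * id / num / num ) / num $]
Step 4: reduce T->F. Stack=[( T] ptr=2 lookahead=+ remaining=[+ num / id * id / num / num ) / num $]
Step 5: reduce E->T. Stack=[( E] ptr=2 lookahead=+ remaining=[+ num / id * id / num / num ) / num $]
Step 6: shift +. Stack=[( E +] ptr=3 lookahead=num remaining=[num / id * id / num / num ) / num $]
Step 7: shift num. Stack=[( E + num] ptr=4 lookahead=/ remaining=[/ id * id / num / num ) / num $]
Step 8: reduce F->num. Stack=[( E + F] ptr=4 lookahead=/ remaining=[/ id * id / num / num ) / num $]
Step 9: reduce T->F. Stack=[( E + T] ptr=4 lookahead=/ remaining=[/ id * id / num / num ) / num $]
Step 10: shift /. Stack=[( E + T /] ptr=5 lookahead=id remaining=[id * id / num / num ) / num $]
Step 11: shift id. Stack=[( E + T / id] ptr=6 lookahead=* remaining=[* id / num / num ) / num $]
Step 12: reduce F->id. Stack=[( E + T / F] ptr=6 lookahead=* remaining=[* id / num / num ) / num $]
Step 13: reduce T->T / F. Stack=[( E + T] ptr=6 lookahead=* remaining=[* id / num / num ) / num $]
Step 14: shift *. Stack=[( E + T *] ptr=7 lookahead=id remaining=[id / num / num ) / num $]
Step 15: shift id. Stack=[( E + T * id] ptr=8 lookahead=/ remaining=[/ num / num ) / num $]
Step 16: reduce F->id. Stack=[( E + T * F] ptr=8 lookahead=/ remaining=[/ num / num ) / num $]
Step 17: reduce T->T * F. Stack=[( E + T] ptr=8 lookahead=/ remaining=[/ num / num ) / num $]
Step 18: shift /. Stack=[( E + T /] ptr=9 lookahead=num remaining=[num / num ) / num $]
Step 19: shift num. Stack=[( E + T / num] ptr=10 lookahead=/ remaining=[/ num ) / num $]
Step 20: reduce F->num. Stack=[( E + T / F] ptr=10 lookahead=/ remaining=[/ num ) / num $]
Step 21: reduce T->T / F. Stack=[( E + T] ptr=10 lookahead=/ remaining=[/ num ) / num $]
Step 22: shift /. Stack=[( E + T /] ptr=11 lookahead=num remaining=[num ) / num $]
Step 23: shift num. Stack=[( E + T / num] ptr=12 lookahead=) remaining=[) / num $]
Step 24: reduce F->num. Stack=[( E + T / F] ptr=12 lookahead=) remaining=[) / num $]
Step 25: reduce T->T / F. Stack=[( E + T] ptr=12 lookahead=) remaining=[) / num $]
Step 26: reduce E->E + T. Stack=[( E] ptr=12 lookahead=) remaining=[) / num $]
Step 27: shift ). Stack=[( E )] ptr=13 lookahead=/ remaining=[/ num $]
Step 28: reduce F->( E ). Stack=[F] ptr=13 lookahead=/ remaining=[/ num $]
Step 29: reduce T->F. Stack=[T] ptr=13 lookahead=/ remaining=[/ num $]
Step 30: shift /. Stack=[T /] ptr=14 lookahead=num remaining=[num $]
Step 31: shift num. Stack=[T / num] ptr=15 lookahead=$ remaining=[$]
Step 32: reduce F->num. Stack=[T / F] ptr=15 lookahead=$ remaining=[$]
Step 33: reduce T->T / F. Stack=[T] ptr=15 lookahead=$ remaining=[$]
Step 34: reduce E->T. Stack=[E] ptr=15 lookahead=$ remaining=[$]
Step 35: accept. Stack=[E] ptr=15 lookahead=$ remaining=[$]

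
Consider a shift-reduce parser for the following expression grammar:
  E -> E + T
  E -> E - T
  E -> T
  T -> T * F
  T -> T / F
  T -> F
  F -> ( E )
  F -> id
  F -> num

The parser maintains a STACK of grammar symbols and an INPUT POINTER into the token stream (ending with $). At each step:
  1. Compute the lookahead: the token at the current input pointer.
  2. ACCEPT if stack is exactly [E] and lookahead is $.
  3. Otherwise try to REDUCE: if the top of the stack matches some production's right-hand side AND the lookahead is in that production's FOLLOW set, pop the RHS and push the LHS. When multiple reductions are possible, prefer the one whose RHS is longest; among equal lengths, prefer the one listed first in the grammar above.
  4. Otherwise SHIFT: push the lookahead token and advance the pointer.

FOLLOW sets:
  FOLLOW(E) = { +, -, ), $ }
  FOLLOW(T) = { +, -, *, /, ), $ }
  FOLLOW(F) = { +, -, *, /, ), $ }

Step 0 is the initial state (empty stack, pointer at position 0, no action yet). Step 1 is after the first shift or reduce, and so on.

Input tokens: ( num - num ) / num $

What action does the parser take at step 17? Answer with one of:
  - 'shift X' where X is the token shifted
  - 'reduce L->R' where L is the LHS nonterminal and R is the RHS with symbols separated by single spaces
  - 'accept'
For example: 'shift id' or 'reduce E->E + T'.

Answer: reduce T->T / F

Derivation:
Step 1: shift (. Stack=[(] ptr=1 lookahead=num remaining=[num - num ) / num $]
Step 2: shift num. Stack=[( num] ptr=2 lookahead=- remaining=[- num ) / num $]
Step 3: reduce F->num. Stack=[( F] ptr=2 lookahead=- remaining=[- num ) / num $]
Step 4: reduce T->F. Stack=[( T] ptr=2 lookahead=- remaining=[- num ) / num $]
Step 5: reduce E->T. Stack=[( E] ptr=2 lookahead=- remaining=[- num ) / num $]
Step 6: shift -. Stack=[( E -] ptr=3 lookahead=num remaining=[num ) / num $]
Step 7: shift num. Stack=[( E - num] ptr=4 lookahead=) remaining=[) / num $]
Step 8: reduce F->num. Stack=[( E - F] ptr=4 lookahead=) remaining=[) / num $]
Step 9: reduce T->F. Stack=[( E - T] ptr=4 lookahead=) remaining=[) / num $]
Step 10: reduce E->E - T. Stack=[( E] ptr=4 lookahead=) remaining=[) / num $]
Step 11: shift ). Stack=[( E )] ptr=5 lookahead=/ remaining=[/ num $]
Step 12: reduce F->( E ). Stack=[F] ptr=5 lookahead=/ remaining=[/ num $]
Step 13: reduce T->F. Stack=[T] ptr=5 lookahead=/ remaining=[/ num $]
Step 14: shift /. Stack=[T /] ptr=6 lookahead=num remaining=[num $]
Step 15: shift num. Stack=[T / num] ptr=7 lookahead=$ remaining=[$]
Step 16: reduce F->num. Stack=[T / F] ptr=7 lookahead=$ remaining=[$]
Step 17: reduce T->T / F. Stack=[T] ptr=7 lookahead=$ remaining=[$]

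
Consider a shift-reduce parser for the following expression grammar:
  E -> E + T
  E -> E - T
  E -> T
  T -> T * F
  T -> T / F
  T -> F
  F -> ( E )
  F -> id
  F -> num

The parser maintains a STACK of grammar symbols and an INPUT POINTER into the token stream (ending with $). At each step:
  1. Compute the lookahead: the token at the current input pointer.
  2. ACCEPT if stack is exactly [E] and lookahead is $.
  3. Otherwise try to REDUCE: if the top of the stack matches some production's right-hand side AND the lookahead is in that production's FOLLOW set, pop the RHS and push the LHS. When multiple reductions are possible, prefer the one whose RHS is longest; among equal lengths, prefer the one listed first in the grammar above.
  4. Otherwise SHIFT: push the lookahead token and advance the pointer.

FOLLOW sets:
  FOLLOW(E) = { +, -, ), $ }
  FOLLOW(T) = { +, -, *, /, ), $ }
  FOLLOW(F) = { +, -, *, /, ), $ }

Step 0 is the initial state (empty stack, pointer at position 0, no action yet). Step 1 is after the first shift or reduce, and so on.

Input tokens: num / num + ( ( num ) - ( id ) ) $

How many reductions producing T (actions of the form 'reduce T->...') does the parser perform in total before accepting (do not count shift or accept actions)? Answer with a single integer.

Step 1: shift num. Stack=[num] ptr=1 lookahead=/ remaining=[/ num + ( ( num ) - ( id ) ) $]
Step 2: reduce F->num. Stack=[F] ptr=1 lookahead=/ remaining=[/ num + ( ( num ) - ( id ) ) $]
Step 3: reduce T->F. Stack=[T] ptr=1 lookahead=/ remaining=[/ num + ( ( num ) - ( id ) ) $]
Step 4: shift /. Stack=[T /] ptr=2 lookahead=num remaining=[num + ( ( num ) - ( id ) ) $]
Step 5: shift num. Stack=[T / num] ptr=3 lookahead=+ remaining=[+ ( ( num ) - ( id ) ) $]
Step 6: reduce F->num. Stack=[T / F] ptr=3 lookahead=+ remaining=[+ ( ( num ) - ( id ) ) $]
Step 7: reduce T->T / F. Stack=[T] ptr=3 lookahead=+ remaining=[+ ( ( num ) - ( id ) ) $]
Step 8: reduce E->T. Stack=[E] ptr=3 lookahead=+ remaining=[+ ( ( num ) - ( id ) ) $]
Step 9: shift +. Stack=[E +] ptr=4 lookahead=( remaining=[( ( num ) - ( id ) ) $]
Step 10: shift (. Stack=[E + (] ptr=5 lookahead=( remaining=[( num ) - ( id ) ) $]
Step 11: shift (. Stack=[E + ( (] ptr=6 lookahead=num remaining=[num ) - ( id ) ) $]
Step 12: shift num. Stack=[E + ( ( num] ptr=7 lookahead=) remaining=[) - ( id ) ) $]
Step 13: reduce F->num. Stack=[E + ( ( F] ptr=7 lookahead=) remaining=[) - ( id ) ) $]
Step 14: reduce T->F. Stack=[E + ( ( T] ptr=7 lookahead=) remaining=[) - ( id ) ) $]
Step 15: reduce E->T. Stack=[E + ( ( E] ptr=7 lookahead=) remaining=[) - ( id ) ) $]
Step 16: shift ). Stack=[E + ( ( E )] ptr=8 lookahead=- remaining=[- ( id ) ) $]
Step 17: reduce F->( E ). Stack=[E + ( F] ptr=8 lookahead=- remaining=[- ( id ) ) $]
Step 18: reduce T->F. Stack=[E + ( T] ptr=8 lookahead=- remaining=[- ( id ) ) $]
Step 19: reduce E->T. Stack=[E + ( E] ptr=8 lookahead=- remaining=[- ( id ) ) $]
Step 20: shift -. Stack=[E + ( E -] ptr=9 lookahead=( remaining=[( id ) ) $]
Step 21: shift (. Stack=[E + ( E - (] ptr=10 lookahead=id remaining=[id ) ) $]
Step 22: shift id. Stack=[E + ( E - ( id] ptr=11 lookahead=) remaining=[) ) $]
Step 23: reduce F->id. Stack=[E + ( E - ( F] ptr=11 lookahead=) remaining=[) ) $]
Step 24: reduce T->F. Stack=[E + ( E - ( T] ptr=11 lookahead=) remaining=[) ) $]
Step 25: reduce E->T. Stack=[E + ( E - ( E] ptr=11 lookahead=) remaining=[) ) $]
Step 26: shift ). Stack=[E + ( E - ( E )] ptr=12 lookahead=) remaining=[) $]
Step 27: reduce F->( E ). Stack=[E + ( E - F] ptr=12 lookahead=) remaining=[) $]
Step 28: reduce T->F. Stack=[E + ( E - T] ptr=12 lookahead=) remaining=[) $]
Step 29: reduce E->E - T. Stack=[E + ( E] ptr=12 lookahead=) remaining=[) $]
Step 30: shift ). Stack=[E + ( E )] ptr=13 lookahead=$ remaining=[$]
Step 31: reduce F->( E ). Stack=[E + F] ptr=13 lookahead=$ remaining=[$]
Step 32: reduce T->F. Stack=[E + T] ptr=13 lookahead=$ remaining=[$]
Step 33: reduce E->E + T. Stack=[E] ptr=13 lookahead=$ remaining=[$]
Step 34: accept. Stack=[E] ptr=13 lookahead=$ remaining=[$]

Answer: 7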